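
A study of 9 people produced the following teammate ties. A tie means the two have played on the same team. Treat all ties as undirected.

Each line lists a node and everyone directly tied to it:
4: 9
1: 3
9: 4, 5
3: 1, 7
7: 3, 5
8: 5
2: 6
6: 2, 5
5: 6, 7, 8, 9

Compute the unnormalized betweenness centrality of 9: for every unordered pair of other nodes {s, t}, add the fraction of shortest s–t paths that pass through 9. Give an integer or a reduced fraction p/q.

Pairs whose geodesics pass through 9 — 6–4: 1; 3–4: 1; 5–4: 1; 1–4: 1; 2–4: 1; 8–4: 1; 7–4: 1.
All other pairs contribute 0.
Summing the contributions gives betweenness(9) = 7.

7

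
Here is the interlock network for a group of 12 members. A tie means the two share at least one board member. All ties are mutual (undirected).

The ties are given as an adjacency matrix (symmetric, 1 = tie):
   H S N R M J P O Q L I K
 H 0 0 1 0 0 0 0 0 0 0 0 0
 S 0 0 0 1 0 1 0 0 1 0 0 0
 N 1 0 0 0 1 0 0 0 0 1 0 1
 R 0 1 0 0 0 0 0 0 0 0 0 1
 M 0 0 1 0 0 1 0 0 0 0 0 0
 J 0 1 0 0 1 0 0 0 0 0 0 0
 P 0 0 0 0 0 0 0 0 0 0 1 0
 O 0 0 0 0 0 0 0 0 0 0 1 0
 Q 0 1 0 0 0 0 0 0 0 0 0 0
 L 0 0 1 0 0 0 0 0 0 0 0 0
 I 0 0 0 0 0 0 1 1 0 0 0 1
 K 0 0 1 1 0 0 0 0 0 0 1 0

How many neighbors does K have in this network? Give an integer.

3

K is directly tied to I, N, and R. That is 3 neighbors, so the degree of K is 3.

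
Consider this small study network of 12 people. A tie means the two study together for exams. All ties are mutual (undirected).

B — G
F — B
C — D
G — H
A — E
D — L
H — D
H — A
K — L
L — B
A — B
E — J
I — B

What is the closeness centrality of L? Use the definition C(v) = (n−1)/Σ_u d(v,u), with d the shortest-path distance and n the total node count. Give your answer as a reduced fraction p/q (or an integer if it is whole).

Distances from L: A:2, B:1, C:2, D:1, E:3, F:2, G:2, H:2, I:2, J:4, K:1. Sum = 22.
n = 12, so closeness = 11/22 = 1/2.

1/2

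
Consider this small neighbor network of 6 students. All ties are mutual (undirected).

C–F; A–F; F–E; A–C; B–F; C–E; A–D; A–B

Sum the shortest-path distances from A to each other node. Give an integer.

6

Distances from A: B:1, C:1, D:1, E:2, F:1.
Sum = 1 + 1 + 1 + 2 + 1 = 6.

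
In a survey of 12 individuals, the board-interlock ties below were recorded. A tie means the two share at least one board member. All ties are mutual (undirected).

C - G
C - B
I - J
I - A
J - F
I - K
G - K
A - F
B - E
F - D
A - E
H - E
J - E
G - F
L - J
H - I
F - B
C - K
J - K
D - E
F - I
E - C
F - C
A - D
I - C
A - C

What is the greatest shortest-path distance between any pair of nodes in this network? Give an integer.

3

Eccentricity of each node (its greatest distance to any other): A:3, B:3, C:3, D:3, E:2, F:2, G:3, H:3, I:2, J:2, K:3, L:3.
The maximum eccentricity is 3, realized for instance by the pair C–L via C – E – J – L. So the diameter is 3.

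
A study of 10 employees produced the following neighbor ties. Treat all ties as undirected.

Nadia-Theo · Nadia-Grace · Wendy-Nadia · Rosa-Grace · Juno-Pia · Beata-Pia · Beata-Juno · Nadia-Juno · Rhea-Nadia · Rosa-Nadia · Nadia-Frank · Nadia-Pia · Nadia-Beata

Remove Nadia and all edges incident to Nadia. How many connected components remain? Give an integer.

6

Without Nadia, the remaining ties split the others into: {Beata, Juno, Pia}; {Theo}; {Grace, Rosa}; {Frank}; {Rhea}; {Wendy}.
That's 6 separate components.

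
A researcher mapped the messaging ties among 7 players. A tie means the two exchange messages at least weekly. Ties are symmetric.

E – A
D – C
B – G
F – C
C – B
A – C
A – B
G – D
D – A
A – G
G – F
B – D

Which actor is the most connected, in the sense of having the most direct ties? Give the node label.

Degrees — A:5, B:4, C:4, D:4, E:1, F:2, G:4.
The maximum is 5, attained only by A.

A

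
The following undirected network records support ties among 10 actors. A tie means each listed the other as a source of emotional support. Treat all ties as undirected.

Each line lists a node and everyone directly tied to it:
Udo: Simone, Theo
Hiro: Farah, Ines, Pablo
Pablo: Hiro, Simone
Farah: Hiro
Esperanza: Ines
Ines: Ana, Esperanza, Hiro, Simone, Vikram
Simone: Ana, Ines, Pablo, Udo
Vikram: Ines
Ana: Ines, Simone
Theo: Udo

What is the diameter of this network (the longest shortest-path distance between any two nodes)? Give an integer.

Eccentricity of each node (its greatest distance to any other): Ana:3, Esperanza:4, Farah:5, Hiro:4, Ines:3, Pablo:3, Simone:3, Theo:5, Udo:4, Vikram:4.
The maximum eccentricity is 5, realized for instance by the pair Farah–Theo via Farah – Hiro – Pablo – Simone – Udo – Theo. So the diameter is 5.

5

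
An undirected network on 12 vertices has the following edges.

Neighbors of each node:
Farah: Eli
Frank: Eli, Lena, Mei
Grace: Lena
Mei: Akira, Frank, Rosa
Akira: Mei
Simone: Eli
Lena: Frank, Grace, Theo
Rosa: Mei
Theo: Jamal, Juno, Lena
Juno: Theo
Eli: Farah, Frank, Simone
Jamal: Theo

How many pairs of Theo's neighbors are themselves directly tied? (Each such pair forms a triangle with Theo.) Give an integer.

0

Theo's neighbors are Jamal, Juno, and Lena, but none of them are tied to each other, so no triangle contains Theo.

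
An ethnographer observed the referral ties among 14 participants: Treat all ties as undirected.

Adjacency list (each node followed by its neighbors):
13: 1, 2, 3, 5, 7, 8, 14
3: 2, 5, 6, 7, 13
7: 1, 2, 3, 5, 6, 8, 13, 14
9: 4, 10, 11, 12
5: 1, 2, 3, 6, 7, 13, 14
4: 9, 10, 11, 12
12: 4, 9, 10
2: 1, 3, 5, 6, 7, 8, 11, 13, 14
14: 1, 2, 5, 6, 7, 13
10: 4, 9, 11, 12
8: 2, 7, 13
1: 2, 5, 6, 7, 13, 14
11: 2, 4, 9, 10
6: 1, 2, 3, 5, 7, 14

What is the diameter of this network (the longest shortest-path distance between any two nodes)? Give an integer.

Eccentricity of each node (its greatest distance to any other): 1:4, 2:3, 3:4, 4:3, 5:4, 6:4, 7:4, 8:4, 9:3, 10:3, 11:2, 12:4, 13:4, 14:4.
The maximum eccentricity is 4, realized for instance by the pair 7–12 via 7 – 2 – 11 – 10 – 12. So the diameter is 4.

4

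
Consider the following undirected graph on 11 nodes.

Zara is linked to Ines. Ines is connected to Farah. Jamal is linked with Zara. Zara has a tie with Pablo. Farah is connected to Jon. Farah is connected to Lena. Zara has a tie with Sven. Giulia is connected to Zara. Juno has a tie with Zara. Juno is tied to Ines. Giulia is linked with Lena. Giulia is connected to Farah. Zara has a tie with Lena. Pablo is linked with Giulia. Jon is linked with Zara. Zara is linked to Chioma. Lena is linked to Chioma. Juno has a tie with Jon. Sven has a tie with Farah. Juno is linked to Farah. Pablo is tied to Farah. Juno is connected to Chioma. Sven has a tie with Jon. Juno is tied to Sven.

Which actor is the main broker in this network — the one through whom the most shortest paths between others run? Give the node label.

Zara

Unnormalized betweenness of each node: Chioma:1/3, Farah:41/6, Giulia:13/21, Ines:2/7, Jamal:0, Jon:2/7, Juno:62/21, Lena:9/7, Pablo:2/7, Sven:2/7, Zara:113/6.
Zara has the largest value, 113/6, making it the main broker — the node through which the most shortest paths run.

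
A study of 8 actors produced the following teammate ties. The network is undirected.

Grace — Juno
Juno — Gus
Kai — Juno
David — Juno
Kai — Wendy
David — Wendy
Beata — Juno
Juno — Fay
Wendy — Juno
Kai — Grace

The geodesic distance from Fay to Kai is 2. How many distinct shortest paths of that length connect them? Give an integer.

1

The shortest distance is 2, and the only length-2 path is Fay–Juno–Kai. So there is exactly 1 shortest path.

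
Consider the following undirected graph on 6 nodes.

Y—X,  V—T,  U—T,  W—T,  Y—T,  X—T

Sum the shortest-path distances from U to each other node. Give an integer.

9

Distances from U: T:1, V:2, W:2, X:2, Y:2.
Sum = 1 + 2 + 2 + 2 + 2 = 9.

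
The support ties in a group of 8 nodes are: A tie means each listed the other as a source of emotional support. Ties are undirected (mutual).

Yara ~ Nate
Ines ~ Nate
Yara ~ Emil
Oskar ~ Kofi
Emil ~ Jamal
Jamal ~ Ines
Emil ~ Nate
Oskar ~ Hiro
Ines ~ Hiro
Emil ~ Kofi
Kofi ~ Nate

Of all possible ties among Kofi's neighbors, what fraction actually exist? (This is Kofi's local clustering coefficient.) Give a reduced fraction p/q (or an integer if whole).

1/3

Kofi's neighbors: Emil, Nate, and Oskar (k = 3).
Possible neighbor pairs: C(3,2) = 3. Edges among them: Emil–Nate → e = 1.
Clustering(Kofi) = 1/3.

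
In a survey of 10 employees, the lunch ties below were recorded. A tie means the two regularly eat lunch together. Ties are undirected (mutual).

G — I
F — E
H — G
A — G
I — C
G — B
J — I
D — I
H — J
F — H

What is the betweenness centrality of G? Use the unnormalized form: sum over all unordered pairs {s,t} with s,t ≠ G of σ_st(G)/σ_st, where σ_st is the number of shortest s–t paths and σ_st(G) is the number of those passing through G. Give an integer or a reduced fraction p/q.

Pairs whose geodesics pass through G — J–A: 2/2; J–B: 2/2; C–H: 1/2; C–A: 1; C–E: 1/2; C–B: 1; C–F: 1/2; D–H: 1/2; D–A: 1; D–E: 1/2; D–B: 1; D–F: 1/2; H–A: 1; H–I: 1/2 … (+10 more pairs).
All other pairs contribute 0.
Summing the contributions gives betweenness(G) = 39/2.

39/2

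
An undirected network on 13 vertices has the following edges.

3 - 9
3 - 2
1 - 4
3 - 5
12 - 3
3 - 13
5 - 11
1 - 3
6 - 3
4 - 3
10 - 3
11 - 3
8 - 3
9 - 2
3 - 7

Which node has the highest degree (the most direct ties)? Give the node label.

Degrees — 1:2, 2:2, 3:12, 4:2, 5:2, 6:1, 7:1, 8:1, 9:2, 10:1, 11:2, 12:1, 13:1.
The maximum is 12, attained only by 3.

3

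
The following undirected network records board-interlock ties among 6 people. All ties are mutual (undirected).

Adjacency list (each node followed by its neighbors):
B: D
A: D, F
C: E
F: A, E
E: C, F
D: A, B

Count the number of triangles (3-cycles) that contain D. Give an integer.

0

D's neighbors are A and B, but none of them are tied to each other, so no triangle contains D.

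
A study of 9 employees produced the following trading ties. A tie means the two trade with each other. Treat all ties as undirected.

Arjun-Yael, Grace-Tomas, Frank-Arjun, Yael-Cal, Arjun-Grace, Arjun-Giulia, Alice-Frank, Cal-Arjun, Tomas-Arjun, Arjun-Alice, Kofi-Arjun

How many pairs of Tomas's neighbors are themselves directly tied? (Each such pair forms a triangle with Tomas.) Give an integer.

1

Tomas's neighbors: Arjun and Grace.
Neighbor pairs that are themselves tied: Tomas–Arjun–Grace. Each forms one triangle with Tomas, for 1 in total.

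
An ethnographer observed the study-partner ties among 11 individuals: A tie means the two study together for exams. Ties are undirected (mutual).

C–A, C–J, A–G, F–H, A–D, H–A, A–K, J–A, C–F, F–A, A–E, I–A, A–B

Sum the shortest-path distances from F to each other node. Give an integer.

17

Distances from F: A:1, B:2, C:1, D:2, E:2, G:2, H:1, I:2, J:2, K:2.
Sum = 1 + 2 + 1 + 2 + 2 + 2 + 1 + 2 + 2 + 2 = 17.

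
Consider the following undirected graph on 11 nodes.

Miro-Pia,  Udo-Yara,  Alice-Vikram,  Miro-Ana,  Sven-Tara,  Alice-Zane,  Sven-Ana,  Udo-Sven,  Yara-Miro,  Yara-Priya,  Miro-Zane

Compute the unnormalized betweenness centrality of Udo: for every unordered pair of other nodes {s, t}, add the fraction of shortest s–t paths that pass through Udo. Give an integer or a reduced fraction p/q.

Pairs whose geodesics pass through Udo — Sven–Yara: 1; Sven–Priya: 1; Yara–Tara: 1; Priya–Tara: 1.
All other pairs contribute 0.
Summing the contributions gives betweenness(Udo) = 4.

4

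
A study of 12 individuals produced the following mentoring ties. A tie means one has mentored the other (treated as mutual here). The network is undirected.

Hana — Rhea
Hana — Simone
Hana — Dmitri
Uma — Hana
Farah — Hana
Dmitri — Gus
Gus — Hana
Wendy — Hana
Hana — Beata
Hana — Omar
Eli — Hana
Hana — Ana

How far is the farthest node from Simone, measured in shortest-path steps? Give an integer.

Distances from Simone: Ana:2, Beata:2, Dmitri:2, Eli:2, Farah:2, Gus:2, Hana:1, Omar:2, Rhea:2, Uma:2, Wendy:2.
The largest is 2 (to Eli, Omar, Uma, Dmitri, Wendy, Gus, Rhea, Farah, Ana, and Beata), so the eccentricity of Simone is 2.

2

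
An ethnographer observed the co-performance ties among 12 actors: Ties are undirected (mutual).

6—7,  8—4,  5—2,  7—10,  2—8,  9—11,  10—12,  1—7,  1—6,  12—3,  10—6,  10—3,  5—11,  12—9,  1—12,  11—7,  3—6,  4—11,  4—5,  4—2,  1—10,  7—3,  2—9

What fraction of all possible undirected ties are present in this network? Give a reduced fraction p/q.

There are 23 edges and 12 nodes, so the maximum possible is C(12,2) = 66.
Density = 23/66.

23/66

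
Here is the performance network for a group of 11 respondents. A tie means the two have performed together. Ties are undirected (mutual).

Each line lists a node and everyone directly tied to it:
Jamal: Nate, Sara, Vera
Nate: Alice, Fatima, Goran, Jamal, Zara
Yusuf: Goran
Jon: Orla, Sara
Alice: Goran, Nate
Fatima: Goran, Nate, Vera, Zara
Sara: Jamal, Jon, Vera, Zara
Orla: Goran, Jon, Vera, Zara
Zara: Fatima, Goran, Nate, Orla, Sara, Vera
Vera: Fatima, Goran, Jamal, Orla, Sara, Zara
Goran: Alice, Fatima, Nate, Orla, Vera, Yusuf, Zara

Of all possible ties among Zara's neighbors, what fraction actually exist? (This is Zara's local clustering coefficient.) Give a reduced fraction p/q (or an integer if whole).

Zara's neighbors: Fatima, Goran, Nate, Orla, Sara, and Vera (k = 6).
Possible neighbor pairs: C(6,2) = 15. Edges among them: Fatima–Goran, Fatima–Nate, Fatima–Vera, Goran–Nate, Goran–Orla, Goran–Vera, Orla–Vera, Sara–Vera → e = 8.
Clustering(Zara) = 8/15.

8/15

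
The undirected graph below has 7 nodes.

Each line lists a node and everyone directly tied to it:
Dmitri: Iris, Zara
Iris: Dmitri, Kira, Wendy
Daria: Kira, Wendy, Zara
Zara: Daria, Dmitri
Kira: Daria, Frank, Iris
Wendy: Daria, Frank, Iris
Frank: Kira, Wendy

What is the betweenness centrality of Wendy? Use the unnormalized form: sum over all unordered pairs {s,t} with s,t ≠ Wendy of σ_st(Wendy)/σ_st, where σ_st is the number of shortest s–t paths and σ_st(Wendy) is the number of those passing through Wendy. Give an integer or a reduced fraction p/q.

Pairs whose geodesics pass through Wendy — Zara–Frank: 1/2; Daria–Frank: 1/2; Daria–Iris: 1/2; Frank–Iris: 1/2; Frank–Dmitri: 1/2.
All other pairs contribute 0.
Summing the contributions gives betweenness(Wendy) = 5/2.

5/2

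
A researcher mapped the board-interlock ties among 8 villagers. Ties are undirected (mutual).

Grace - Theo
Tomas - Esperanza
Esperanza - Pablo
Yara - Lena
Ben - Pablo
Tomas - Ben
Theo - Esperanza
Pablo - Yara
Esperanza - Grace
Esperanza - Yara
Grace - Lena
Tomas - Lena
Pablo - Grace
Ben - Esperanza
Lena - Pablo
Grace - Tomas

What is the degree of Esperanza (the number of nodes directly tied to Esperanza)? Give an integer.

6

Esperanza is directly tied to Ben, Grace, Pablo, Theo, Tomas, and Yara. That is 6 neighbors, so the degree of Esperanza is 6.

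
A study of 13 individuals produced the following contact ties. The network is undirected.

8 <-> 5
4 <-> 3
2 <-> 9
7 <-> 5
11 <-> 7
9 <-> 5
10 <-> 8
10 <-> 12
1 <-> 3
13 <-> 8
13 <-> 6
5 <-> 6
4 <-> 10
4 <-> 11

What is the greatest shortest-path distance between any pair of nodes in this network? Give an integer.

Eccentricity of each node (its greatest distance to any other): 1:7, 2:7, 3:6, 4:5, 5:5, 6:6, 7:4, 8:4, 9:6, 10:4, 11:4, 12:5, 13:5.
The maximum eccentricity is 7, realized for instance by the pair 1–2 via 1 – 3 – 4 – 10 – 8 – 5 – 9 – 2. So the diameter is 7.

7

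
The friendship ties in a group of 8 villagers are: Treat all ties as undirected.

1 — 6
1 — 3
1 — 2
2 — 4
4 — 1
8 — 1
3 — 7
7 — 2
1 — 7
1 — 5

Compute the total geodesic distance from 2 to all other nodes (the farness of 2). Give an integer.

Distances from 2: 1:1, 3:2, 4:1, 5:2, 6:2, 7:1, 8:2.
Sum = 1 + 2 + 1 + 2 + 2 + 1 + 2 = 11.

11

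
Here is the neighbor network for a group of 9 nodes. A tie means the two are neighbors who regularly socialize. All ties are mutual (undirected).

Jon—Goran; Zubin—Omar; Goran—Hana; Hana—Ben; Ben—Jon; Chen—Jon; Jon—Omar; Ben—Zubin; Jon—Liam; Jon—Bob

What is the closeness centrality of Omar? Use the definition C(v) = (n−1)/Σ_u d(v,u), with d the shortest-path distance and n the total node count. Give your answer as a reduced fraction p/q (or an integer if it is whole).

8/15

Distances from Omar: Ben:2, Bob:2, Chen:2, Goran:2, Hana:3, Jon:1, Liam:2, Zubin:1. Sum = 15.
n = 9, so closeness = 8/15.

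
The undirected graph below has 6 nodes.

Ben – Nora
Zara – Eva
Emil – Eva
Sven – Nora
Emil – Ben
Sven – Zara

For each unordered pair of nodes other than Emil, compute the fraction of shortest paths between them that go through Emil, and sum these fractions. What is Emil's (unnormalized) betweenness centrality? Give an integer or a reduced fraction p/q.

2

Pairs whose geodesics pass through Emil — Eva–Ben: 1; Eva–Nora: 1/2; Ben–Zara: 1/2.
All other pairs contribute 0.
Summing the contributions gives betweenness(Emil) = 2.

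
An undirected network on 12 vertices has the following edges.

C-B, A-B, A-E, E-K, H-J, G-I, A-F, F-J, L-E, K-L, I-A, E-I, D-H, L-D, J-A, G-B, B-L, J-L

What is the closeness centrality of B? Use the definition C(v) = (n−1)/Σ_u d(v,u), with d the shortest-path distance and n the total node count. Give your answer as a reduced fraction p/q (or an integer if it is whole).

11/19

Distances from B: A:1, C:1, D:2, E:2, F:2, G:1, H:3, I:2, J:2, K:2, L:1. Sum = 19.
n = 12, so closeness = 11/19.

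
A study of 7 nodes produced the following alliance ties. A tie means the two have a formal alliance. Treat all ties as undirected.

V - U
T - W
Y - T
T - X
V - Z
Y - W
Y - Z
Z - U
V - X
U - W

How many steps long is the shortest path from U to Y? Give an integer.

2

One shortest route is U – Z – Y, which uses 2 edges, and U and Y are not directly tied, so nothing shorter exists. So d(U,Y) = 2.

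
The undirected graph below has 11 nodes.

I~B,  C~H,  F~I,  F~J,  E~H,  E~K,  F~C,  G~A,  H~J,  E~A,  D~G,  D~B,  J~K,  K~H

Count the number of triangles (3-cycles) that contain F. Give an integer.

F's neighbors are C, I, and J, but none of them are tied to each other, so no triangle contains F.

0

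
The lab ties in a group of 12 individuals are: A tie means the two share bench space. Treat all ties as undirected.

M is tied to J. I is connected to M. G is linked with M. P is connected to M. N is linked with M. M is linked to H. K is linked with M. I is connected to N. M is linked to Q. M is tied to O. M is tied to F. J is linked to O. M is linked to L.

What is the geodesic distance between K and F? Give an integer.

One shortest route is K – M – F, which uses 2 edges, and K and F are not directly tied, so nothing shorter exists. So d(K,F) = 2.

2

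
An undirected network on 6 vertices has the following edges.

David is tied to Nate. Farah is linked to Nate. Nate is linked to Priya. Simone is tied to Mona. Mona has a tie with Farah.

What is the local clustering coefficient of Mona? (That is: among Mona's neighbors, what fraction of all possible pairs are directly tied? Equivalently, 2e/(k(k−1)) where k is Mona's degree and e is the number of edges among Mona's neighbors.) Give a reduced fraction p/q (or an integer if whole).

0

Mona's neighbors: Farah and Simone (k = 2).
Possible neighbor pairs: C(2,2) = 1. Edges among them: none → e = 0.
Clustering(Mona) = 0/1.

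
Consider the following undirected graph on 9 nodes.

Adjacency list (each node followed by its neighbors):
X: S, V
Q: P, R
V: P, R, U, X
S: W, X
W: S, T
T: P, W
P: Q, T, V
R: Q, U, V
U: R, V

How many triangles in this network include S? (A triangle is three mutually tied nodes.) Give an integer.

S's neighbors are W and X, but none of them are tied to each other, so no triangle contains S.

0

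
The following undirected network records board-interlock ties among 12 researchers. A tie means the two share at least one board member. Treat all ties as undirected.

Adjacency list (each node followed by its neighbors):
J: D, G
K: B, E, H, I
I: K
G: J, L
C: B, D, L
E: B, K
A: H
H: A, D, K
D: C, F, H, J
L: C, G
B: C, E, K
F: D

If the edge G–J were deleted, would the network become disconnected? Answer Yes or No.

No

Even without that edge, G still reaches J via G – L – C – D – J, so the network stays connected. Not a bridge.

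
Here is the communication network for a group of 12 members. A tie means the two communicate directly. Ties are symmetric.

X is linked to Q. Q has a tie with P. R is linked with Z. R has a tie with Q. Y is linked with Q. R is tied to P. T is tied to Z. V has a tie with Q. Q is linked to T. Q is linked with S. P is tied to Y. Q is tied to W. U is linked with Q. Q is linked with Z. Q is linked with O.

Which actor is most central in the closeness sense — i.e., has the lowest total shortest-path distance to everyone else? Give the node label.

Q

Farness (sum of distances to all others) for each node — O:21, P:19, Q:11, R:19, S:21, T:20, U:21, V:21, W:21, X:21, Y:20, Z:19.
The smallest farness is 11, for Q, so Q has the highest closeness.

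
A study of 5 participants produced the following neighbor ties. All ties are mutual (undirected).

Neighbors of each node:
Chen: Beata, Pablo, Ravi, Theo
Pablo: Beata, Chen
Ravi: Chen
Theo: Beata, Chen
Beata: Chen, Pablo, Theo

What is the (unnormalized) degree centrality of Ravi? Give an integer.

Ravi is directly tied to Chen. That is 1 neighbor, so the degree of Ravi is 1.

1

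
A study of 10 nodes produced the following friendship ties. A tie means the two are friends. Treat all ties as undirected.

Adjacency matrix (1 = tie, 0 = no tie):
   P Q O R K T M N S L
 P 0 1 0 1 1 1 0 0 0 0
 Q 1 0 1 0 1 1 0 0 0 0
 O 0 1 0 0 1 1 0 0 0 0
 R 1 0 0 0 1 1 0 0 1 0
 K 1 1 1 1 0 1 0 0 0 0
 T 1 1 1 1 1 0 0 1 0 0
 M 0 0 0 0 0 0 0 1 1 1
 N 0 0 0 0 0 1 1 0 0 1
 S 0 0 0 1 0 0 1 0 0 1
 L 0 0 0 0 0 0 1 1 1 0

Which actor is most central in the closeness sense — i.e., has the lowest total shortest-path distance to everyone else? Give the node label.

Farness (sum of distances to all others) for each node — K:15, L:19, M:19, N:15, O:18, P:16, Q:17, R:14, S:17, T:12.
The smallest farness is 12, for T, so T has the highest closeness.

T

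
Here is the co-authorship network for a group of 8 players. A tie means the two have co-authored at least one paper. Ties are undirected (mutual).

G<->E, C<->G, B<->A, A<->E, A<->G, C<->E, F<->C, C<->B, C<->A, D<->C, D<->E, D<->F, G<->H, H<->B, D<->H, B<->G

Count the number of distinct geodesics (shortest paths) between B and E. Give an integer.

The shortest distance is 2. The length-2 paths are: B–C–E; B–A–E; B–G–E.
That gives 3 distinct shortest paths.

3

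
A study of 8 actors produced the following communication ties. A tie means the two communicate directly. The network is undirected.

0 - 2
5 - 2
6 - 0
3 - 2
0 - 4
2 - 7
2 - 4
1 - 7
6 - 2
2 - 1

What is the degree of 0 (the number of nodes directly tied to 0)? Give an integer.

3

0 is directly tied to 2, 4, and 6. That is 3 neighbors, so the degree of 0 is 3.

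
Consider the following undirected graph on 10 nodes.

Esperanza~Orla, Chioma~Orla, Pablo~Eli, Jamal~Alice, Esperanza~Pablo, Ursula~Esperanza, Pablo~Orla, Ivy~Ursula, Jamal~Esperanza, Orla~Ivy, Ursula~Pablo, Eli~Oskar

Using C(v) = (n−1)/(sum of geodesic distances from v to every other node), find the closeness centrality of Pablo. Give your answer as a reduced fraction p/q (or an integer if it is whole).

Distances from Pablo: Alice:3, Chioma:2, Eli:1, Esperanza:1, Ivy:2, Jamal:2, Orla:1, Oskar:2, Ursula:1. Sum = 15.
n = 10, so closeness = 9/15 = 3/5.

3/5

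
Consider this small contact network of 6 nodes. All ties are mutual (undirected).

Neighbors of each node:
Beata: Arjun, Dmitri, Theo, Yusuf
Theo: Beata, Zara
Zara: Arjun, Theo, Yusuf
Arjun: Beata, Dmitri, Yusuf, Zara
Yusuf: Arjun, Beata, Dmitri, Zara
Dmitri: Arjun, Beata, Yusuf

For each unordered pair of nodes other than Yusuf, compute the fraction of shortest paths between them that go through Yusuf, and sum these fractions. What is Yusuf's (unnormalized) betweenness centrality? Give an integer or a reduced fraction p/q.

Pairs whose geodesics pass through Yusuf — Beata–Zara: 1/3; Dmitri–Zara: 1/2.
All other pairs contribute 0.
Summing the contributions gives betweenness(Yusuf) = 5/6.

5/6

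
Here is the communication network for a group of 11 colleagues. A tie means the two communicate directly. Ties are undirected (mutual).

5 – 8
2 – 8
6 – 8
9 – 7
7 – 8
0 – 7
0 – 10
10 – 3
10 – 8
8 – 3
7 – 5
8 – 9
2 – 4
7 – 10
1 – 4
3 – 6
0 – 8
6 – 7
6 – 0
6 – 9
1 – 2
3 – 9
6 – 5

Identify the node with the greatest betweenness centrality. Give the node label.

Unnormalized betweenness of each node: 0:1/4, 1:0, 2:16, 3:7/12, 4:0, 5:0, 6:25/12, 7:25/12, 8:145/6, 9:1/4, 10:7/12.
8 has the largest value, 145/6, making it the main broker — the node through which the most shortest paths run.

8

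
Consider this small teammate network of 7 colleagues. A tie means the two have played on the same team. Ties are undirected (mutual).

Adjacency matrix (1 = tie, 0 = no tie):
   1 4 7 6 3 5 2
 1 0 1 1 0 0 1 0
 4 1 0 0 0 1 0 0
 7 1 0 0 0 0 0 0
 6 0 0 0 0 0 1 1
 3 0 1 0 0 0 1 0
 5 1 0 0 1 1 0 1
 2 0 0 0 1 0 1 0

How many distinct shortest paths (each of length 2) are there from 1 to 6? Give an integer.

The shortest distance is 2, and the only length-2 path is 1–5–6. So there is exactly 1 shortest path.

1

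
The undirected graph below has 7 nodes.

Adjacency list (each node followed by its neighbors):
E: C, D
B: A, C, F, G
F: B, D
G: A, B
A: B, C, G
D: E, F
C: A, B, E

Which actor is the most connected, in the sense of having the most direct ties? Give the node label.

Degrees — A:3, B:4, C:3, D:2, E:2, F:2, G:2.
The maximum is 4, attained only by B.

B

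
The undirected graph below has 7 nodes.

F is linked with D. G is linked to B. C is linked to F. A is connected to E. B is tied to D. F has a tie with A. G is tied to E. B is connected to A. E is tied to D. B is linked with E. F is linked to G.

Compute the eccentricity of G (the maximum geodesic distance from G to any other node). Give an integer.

Distances from G: A:2, B:1, C:2, D:2, E:1, F:1.
The largest is 2 (to C, A, and D), so the eccentricity of G is 2.

2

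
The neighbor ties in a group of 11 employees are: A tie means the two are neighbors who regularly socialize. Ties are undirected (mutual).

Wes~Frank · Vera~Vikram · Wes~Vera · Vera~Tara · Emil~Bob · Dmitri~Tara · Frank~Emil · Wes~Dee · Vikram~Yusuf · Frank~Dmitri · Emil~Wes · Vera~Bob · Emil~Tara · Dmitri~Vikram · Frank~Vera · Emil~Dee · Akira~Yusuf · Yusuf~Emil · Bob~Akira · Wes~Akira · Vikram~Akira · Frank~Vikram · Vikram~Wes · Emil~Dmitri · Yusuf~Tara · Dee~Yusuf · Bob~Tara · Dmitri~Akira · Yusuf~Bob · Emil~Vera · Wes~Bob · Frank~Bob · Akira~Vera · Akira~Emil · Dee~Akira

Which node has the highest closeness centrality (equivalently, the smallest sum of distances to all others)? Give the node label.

Emil

Farness (sum of distances to all others) for each node — Akira:12, Bob:13, Dee:16, Dmitri:15, Emil:11, Frank:14, Tara:15, Vera:13, Vikram:14, Wes:13, Yusuf:14.
The smallest farness is 11, for Emil, so Emil has the highest closeness.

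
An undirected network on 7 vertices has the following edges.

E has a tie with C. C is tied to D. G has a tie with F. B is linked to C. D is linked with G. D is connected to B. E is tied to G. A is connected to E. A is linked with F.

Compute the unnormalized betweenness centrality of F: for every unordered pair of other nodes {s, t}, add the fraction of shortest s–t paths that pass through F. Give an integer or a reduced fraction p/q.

5/6

Pairs whose geodesics pass through F — A–D: 1/3; A–G: 1/2.
All other pairs contribute 0.
Summing the contributions gives betweenness(F) = 5/6.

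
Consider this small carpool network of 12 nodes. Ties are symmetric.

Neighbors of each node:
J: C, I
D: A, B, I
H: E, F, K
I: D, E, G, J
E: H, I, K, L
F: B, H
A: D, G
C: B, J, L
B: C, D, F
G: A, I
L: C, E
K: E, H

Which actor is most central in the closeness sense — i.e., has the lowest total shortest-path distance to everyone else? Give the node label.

Farness (sum of distances to all others) for each node — A:30, B:22, C:23, D:22, E:20, F:26, G:27, H:25, I:19, J:24, K:27, L:25.
The smallest farness is 19, for I, so I has the highest closeness.

I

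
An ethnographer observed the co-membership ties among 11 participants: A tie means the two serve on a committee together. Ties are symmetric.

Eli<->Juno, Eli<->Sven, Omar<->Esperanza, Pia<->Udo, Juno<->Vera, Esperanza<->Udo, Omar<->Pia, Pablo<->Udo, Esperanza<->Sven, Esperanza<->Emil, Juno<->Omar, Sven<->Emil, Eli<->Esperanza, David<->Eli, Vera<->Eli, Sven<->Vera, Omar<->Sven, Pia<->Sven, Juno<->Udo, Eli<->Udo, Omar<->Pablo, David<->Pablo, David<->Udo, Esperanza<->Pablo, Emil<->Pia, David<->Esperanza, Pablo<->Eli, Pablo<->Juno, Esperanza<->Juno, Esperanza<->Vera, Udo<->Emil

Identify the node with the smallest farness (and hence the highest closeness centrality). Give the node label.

Esperanza

Farness (sum of distances to all others) for each node — David:16, Eli:13, Emil:16, Esperanza:11, Juno:14, Omar:15, Pablo:14, Pia:16, Sven:14, Udo:13, Vera:16.
The smallest farness is 11, for Esperanza, so Esperanza has the highest closeness.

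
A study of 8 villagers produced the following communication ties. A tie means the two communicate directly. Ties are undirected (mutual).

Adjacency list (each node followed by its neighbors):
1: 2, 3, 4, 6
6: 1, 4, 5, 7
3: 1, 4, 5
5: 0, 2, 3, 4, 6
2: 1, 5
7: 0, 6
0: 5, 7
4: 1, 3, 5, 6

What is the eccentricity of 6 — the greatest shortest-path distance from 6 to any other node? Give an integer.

2

Distances from 6: 0:2, 1:1, 2:2, 3:2, 4:1, 5:1, 7:1.
The largest is 2 (to 3, 2, and 0), so the eccentricity of 6 is 2.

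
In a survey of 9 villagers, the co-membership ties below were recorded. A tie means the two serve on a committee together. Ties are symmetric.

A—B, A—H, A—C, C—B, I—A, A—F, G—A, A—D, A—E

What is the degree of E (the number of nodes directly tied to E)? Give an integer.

1

E is directly tied to A. That is 1 neighbor, so the degree of E is 1.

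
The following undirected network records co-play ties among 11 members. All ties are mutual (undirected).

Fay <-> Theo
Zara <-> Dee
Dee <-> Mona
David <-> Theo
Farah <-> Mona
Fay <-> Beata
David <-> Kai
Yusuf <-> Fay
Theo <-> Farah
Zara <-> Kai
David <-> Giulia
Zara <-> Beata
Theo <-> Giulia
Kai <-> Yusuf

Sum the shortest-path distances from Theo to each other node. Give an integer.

18

Distances from Theo: Beata:2, David:1, Dee:3, Farah:1, Fay:1, Giulia:1, Kai:2, Mona:2, Yusuf:2, Zara:3.
Sum = 2 + 1 + 3 + 1 + 1 + 1 + 2 + 2 + 2 + 3 = 18.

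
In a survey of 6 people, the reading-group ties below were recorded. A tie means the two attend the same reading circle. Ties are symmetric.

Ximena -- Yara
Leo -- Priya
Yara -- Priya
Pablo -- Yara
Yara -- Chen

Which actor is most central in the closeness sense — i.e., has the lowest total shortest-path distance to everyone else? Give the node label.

Farness (sum of distances to all others) for each node — Chen:10, Leo:12, Pablo:10, Priya:8, Ximena:10, Yara:6.
The smallest farness is 6, for Yara, so Yara has the highest closeness.

Yara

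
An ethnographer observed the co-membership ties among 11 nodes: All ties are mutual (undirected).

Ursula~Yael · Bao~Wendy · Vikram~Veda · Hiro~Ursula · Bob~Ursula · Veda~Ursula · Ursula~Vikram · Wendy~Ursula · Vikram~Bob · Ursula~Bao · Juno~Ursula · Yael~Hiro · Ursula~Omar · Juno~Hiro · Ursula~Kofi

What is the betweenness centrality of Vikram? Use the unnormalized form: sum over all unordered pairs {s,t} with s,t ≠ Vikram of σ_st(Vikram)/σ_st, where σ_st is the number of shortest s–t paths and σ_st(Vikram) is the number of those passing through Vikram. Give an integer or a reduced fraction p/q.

Pairs whose geodesics pass through Vikram — Veda–Bob: 1/2.
All other pairs contribute 0.
Summing the contributions gives betweenness(Vikram) = 1/2.

1/2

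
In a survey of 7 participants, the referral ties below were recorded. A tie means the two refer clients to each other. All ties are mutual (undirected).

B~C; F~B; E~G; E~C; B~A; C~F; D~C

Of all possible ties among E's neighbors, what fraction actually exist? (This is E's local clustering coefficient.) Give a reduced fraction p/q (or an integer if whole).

0

E's neighbors: C and G (k = 2).
Possible neighbor pairs: C(2,2) = 1. Edges among them: none → e = 0.
Clustering(E) = 0/1.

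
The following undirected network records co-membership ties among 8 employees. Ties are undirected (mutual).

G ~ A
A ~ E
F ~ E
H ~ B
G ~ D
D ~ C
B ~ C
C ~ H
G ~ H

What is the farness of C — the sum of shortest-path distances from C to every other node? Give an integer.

Distances from C: A:3, B:1, D:1, E:4, F:5, G:2, H:1.
Sum = 3 + 1 + 1 + 4 + 5 + 2 + 1 = 17.

17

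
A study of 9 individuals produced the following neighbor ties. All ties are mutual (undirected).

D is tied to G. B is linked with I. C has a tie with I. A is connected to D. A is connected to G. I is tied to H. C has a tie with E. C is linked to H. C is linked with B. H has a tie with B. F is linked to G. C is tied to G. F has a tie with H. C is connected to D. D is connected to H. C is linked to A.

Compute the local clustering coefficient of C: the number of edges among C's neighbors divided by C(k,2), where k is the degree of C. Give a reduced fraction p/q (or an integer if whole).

1/3

C's neighbors: A, B, D, E, G, H, and I (k = 7).
Possible neighbor pairs: C(7,2) = 21. Edges among them: A–D, A–G, B–H, B–I, D–G, D–H, H–I → e = 7.
Clustering(C) = 7/21 = 1/3.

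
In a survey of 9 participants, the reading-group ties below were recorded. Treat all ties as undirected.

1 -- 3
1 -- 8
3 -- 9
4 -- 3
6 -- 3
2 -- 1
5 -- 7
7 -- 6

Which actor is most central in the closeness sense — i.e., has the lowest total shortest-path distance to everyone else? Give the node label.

Farness (sum of distances to all others) for each node — 1:16, 2:23, 3:13, 4:20, 5:28, 6:16, 7:21, 8:23, 9:20.
The smallest farness is 13, for 3, so 3 has the highest closeness.

3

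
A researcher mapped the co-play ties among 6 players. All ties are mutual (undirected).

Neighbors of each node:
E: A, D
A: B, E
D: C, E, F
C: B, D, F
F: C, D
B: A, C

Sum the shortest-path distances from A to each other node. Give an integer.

Distances from A: B:1, C:2, D:2, E:1, F:3.
Sum = 1 + 2 + 2 + 1 + 3 = 9.

9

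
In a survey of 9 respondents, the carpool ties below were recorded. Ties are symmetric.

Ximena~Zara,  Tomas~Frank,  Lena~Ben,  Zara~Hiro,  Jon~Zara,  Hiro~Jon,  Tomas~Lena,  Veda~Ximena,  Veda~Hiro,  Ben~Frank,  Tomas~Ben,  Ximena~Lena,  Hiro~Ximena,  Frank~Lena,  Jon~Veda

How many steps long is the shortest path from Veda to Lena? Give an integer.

2

One shortest route is Veda – Ximena – Lena, which uses 2 edges, and Veda and Lena are not directly tied, so nothing shorter exists. So d(Veda,Lena) = 2.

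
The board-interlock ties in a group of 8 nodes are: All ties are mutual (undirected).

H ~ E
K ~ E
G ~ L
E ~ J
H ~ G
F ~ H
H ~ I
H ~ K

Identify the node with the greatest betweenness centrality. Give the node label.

H

Unnormalized betweenness of each node: E:6, F:0, G:6, H:17, I:0, J:0, K:0, L:0.
H has the largest value, 17, making it the main broker — the node through which the most shortest paths run.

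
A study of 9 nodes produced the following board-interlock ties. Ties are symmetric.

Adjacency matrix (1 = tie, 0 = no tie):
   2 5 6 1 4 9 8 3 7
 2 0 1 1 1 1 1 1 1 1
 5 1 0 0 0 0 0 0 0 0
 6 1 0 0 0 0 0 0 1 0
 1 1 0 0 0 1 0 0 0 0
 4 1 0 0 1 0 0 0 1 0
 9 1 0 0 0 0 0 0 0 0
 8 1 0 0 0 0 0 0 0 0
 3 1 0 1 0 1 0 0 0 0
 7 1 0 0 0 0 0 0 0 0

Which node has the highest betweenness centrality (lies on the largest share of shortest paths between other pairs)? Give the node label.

2

Unnormalized betweenness of each node: 1:0, 2:24, 3:1/2, 4:1/2, 5:0, 6:0, 7:0, 8:0, 9:0.
2 has the largest value, 24, making it the main broker — the node through which the most shortest paths run.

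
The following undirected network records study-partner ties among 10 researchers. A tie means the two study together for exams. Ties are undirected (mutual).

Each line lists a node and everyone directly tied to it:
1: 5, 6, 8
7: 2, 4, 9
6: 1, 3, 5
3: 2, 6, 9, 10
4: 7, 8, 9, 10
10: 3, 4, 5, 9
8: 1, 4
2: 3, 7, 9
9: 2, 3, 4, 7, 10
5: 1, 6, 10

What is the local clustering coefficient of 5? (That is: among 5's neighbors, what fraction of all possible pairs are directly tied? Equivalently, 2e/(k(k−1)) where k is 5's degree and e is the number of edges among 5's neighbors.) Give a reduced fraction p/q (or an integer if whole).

5's neighbors: 1, 6, and 10 (k = 3).
Possible neighbor pairs: C(3,2) = 3. Edges among them: 1–6 → e = 1.
Clustering(5) = 1/3.

1/3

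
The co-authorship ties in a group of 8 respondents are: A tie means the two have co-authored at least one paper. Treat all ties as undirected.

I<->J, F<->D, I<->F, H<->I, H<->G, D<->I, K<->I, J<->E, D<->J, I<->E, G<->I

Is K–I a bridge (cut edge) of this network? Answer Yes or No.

Without the K–I edge there is no alternate route between K and I, so the network disconnects. It is a bridge.

Yes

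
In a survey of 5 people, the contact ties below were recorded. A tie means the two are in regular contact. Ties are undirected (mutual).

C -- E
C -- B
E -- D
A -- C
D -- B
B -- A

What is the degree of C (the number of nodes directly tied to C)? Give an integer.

C is directly tied to A, B, and E. That is 3 neighbors, so the degree of C is 3.

3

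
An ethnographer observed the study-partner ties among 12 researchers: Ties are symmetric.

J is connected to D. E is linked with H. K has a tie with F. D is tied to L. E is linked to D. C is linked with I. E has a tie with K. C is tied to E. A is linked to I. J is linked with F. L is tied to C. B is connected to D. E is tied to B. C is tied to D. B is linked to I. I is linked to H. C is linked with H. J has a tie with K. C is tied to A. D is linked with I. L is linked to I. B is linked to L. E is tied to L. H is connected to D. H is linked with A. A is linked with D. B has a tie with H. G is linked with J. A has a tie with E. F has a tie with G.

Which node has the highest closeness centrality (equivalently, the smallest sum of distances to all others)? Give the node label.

Farness (sum of distances to all others) for each node — A:19, B:19, C:18, D:14, E:16, F:25, G:27, H:18, I:19, J:18, K:20, L:19.
The smallest farness is 14, for D, so D has the highest closeness.

D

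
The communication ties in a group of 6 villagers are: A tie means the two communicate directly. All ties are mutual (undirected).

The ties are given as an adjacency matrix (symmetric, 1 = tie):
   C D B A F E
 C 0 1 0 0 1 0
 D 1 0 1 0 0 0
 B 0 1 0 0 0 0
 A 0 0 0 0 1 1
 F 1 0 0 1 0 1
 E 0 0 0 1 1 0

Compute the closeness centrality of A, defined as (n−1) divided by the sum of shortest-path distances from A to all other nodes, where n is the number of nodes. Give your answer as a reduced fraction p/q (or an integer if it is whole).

Distances from A: B:4, C:2, D:3, E:1, F:1. Sum = 11.
n = 6, so closeness = 5/11.

5/11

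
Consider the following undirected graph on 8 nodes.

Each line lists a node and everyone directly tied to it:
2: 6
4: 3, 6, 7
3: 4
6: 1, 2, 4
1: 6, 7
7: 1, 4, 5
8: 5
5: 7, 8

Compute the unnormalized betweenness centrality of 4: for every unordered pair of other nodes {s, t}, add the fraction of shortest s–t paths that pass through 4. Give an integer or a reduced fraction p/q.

Pairs whose geodesics pass through 4 — 5–6: 1/2; 5–3: 1; 5–2: 1/2; 7–6: 1/2; 7–3: 1; 7–2: 1/2; 6–3: 1; 6–8: 1/2; 3–2: 1; 3–1: 2/2; 3–8: 1; 2–8: 1/2.
All other pairs contribute 0.
Summing the contributions gives betweenness(4) = 9.

9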